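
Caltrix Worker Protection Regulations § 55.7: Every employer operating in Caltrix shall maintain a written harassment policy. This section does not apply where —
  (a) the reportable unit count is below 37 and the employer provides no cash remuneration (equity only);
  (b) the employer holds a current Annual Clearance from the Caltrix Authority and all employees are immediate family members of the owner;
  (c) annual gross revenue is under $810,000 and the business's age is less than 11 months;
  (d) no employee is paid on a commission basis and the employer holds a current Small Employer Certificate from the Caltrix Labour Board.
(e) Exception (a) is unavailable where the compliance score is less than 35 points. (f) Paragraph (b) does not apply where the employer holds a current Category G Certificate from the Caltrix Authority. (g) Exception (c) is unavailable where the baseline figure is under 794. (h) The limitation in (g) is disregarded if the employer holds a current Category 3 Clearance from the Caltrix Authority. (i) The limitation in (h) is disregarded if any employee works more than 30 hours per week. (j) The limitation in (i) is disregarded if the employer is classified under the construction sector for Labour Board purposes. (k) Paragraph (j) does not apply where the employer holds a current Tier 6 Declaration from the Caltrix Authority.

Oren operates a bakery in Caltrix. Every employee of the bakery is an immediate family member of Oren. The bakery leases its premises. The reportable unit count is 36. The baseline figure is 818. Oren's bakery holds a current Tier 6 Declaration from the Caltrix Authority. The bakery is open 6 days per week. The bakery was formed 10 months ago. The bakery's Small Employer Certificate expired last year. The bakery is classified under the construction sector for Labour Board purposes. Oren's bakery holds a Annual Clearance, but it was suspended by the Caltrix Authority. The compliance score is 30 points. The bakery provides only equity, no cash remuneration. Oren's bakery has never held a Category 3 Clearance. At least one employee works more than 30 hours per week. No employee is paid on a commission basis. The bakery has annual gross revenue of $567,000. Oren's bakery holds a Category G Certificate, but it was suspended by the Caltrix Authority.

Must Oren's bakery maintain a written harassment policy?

No — exception (c) applies; Oren's bakery is not required to maintain a written harassment policy.

Exception (a): the reportable unit count is 36, below the 37 limit; remuneration is equity-only — every condition holds. Turning to paragraph (e): (e) operates against (a): the compliance score is 30 points, less than the 35 points limit. Exception (a) does not apply.
Exception (b) requires that the employer holds a current Annual Clearance from the Caltrix Authority; but no current Annual Clearance is held, so (b) is unavailable.
All of (c)'s requirements are met (annual gross revenue is $567,000, under the $810,000 limit; the business's age is 10 months, less than the 11 months limit). Applying paragraphs (g)–(k): (g) does not operate here — the baseline figure is 818, not under 794. Exception (c) stands.
Exception (d) requires that the employer holds a current Small Employer Certificate from the Caltrix Labour Board; but the Small Employer Certificate has expired, so (d) is unavailable.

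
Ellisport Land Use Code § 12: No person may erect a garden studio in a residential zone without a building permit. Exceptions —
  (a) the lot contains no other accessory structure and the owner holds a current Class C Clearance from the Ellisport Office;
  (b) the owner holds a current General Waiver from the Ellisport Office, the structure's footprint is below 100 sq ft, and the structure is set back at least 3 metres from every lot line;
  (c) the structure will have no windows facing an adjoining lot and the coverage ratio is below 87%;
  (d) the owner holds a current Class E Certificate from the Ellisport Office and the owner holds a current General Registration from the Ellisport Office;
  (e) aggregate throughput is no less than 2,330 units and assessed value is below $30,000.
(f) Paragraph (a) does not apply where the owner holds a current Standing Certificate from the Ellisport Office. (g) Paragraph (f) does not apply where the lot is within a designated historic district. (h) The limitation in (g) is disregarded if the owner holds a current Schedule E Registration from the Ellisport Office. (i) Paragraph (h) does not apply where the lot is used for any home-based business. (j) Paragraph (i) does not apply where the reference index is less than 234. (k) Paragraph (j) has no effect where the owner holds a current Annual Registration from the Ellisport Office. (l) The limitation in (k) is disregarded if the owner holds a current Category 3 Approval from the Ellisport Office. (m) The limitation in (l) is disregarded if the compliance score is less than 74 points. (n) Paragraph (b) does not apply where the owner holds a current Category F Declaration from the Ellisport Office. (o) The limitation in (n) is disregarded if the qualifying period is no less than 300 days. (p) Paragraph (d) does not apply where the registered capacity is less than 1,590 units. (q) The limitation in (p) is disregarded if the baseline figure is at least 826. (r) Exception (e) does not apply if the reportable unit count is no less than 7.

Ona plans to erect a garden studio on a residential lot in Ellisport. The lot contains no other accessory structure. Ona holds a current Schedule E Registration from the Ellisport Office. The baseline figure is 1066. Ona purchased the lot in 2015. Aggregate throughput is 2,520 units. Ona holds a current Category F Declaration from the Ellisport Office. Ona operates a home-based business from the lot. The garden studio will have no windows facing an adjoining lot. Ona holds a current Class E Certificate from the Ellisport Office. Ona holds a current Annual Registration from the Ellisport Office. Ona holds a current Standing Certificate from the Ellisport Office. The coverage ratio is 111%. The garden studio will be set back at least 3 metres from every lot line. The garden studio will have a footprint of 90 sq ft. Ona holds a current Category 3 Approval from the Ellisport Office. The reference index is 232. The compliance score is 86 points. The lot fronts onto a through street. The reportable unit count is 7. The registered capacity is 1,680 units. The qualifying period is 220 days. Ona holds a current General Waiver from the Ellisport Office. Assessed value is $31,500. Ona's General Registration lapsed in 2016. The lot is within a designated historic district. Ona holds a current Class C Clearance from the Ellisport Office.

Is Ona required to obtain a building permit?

All of (a)'s requirements are met (the lot has no other accessory structure; a current Class C Clearance is held). Turning to paragraphs (f)–(m): (f) is engaged — a current Standing Certificate is held. (g) would limit (f) — the lot is in a historic district — but (h) sets (g) aside: (h) operates against (g): a current Schedule E Registration is held. (i) is triggered (a home-based business operates on the lot), but yields to (j): (j) operates against (i): the reference index is 232, less than the 234 limit. (k) would limit (j) — a current Annual Registration is held — but (l) sets (k) aside: (l) operates against (k): a current Category 3 Approval is held. (m) is not triggered (the compliance score is 86 points, not less than 74 points), so (l) stands. So (a) is unavailable.
Exception (b)'s conditions are all satisfied: a current General Waiver is held; the structure's footprint is 90 sq ft, below the 100 sq ft limit; the setback is at least 3 m on every side. Turning to paragraphs (n)–(o): (n) operates against (b): a current Category F Declaration is held. (o) is not engaged (the qualifying period is 220 days, short of 300 days), so (n) stands. Exception (b) does not apply.
Exception (c) does not apply: the coverage ratio is 111%, not below 87%.
Exception (d) requires that the owner holds a current General Registration from the Ellisport Office; but there is no General Registration in force, so (d) is unavailable.
Exception (e) requires that assessed value is below $30,000; but assessed value is $31,500, not below $30,000, so (e) is unavailable.
None of the exceptions is available; § 12 applies in full.

Yes — Ona must obtain a building permit.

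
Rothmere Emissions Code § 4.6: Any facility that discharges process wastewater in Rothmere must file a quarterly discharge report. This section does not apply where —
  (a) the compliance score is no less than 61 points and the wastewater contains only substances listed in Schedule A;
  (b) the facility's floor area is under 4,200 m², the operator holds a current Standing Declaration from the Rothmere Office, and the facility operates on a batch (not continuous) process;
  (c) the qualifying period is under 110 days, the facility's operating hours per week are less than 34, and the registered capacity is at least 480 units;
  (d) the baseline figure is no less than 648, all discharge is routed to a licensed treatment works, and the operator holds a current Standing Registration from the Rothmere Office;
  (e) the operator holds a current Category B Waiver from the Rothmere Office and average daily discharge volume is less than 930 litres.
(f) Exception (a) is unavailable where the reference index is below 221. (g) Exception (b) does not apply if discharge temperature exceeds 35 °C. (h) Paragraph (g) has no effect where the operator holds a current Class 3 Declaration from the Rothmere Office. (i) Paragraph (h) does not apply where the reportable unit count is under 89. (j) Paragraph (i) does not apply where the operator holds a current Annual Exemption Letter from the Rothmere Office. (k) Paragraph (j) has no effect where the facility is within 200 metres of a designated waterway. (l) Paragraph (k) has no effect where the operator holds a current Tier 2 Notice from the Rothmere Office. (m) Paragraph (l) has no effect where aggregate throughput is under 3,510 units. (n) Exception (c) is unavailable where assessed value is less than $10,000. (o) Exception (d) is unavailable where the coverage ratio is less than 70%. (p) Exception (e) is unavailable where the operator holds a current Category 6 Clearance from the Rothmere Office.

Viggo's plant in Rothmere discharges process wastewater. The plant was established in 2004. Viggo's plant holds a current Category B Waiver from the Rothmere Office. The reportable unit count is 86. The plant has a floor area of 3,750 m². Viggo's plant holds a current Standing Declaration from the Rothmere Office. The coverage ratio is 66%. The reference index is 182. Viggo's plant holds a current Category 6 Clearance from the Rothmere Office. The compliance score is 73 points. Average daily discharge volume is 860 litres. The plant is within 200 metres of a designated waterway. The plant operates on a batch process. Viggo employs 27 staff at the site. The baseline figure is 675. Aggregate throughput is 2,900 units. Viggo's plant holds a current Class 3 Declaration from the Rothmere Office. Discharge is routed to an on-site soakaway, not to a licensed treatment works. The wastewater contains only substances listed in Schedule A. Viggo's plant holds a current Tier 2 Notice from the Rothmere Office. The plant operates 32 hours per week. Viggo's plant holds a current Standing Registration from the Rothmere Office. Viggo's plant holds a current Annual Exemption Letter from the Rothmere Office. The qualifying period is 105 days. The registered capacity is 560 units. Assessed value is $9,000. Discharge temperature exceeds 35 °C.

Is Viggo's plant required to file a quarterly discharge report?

Yes — Viggo's plant must file a quarterly discharge report.

All of (a)'s requirements are met (the compliance score is 73 points, meeting the 61 points threshold; the wastewater is Schedule-A-only). Turning to paragraph (f): (f) operates — the reference index is 182, below the 221 limit. (a) is therefore removed.
Exception (b): the facility's floor area is 3,750 m², under the 4,200 m² limit; a current Standing Declaration is held; the facility operates on a batch process — every condition holds. Turning to paragraphs (g)–(m): (g) operates — discharge temperature exceeds 35 °C. (h) would limit (g) — a current Class 3 Declaration is held — but (i) sets (h) aside: (i) operates against (h): the reportable unit count is 86, under the 89 limit. (j) would limit (i) — a current Annual Exemption Letter is held — but (k) sets (j) aside: (k) applies — the plant is within 200 m of a designated waterway. (l) would limit (k) — a current Tier 2 Notice is held — but (m) sets (l) aside: (m) is triggered — aggregate throughput is 2,900 units, under the 3,510 units limit. So (b) is unavailable.
All of (c)'s requirements are met (the qualifying period is 105 days, under the 110 days limit; the facility's operating hours per week are 32, less than the 34 limit; the registered capacity is 560 units, meeting the 480 units threshold). But applying paragraph (n): (n) is engaged — assessed value is $9,000, less than the $10,000 limit. Exception (c) does not apply.
Exception (d) does not apply: discharge is not routed to a licensed treatment works.
Exception (e): a current Category B Waiver is held; average daily discharge volume is 860 litres, less than the 930 litres limit — every condition holds. But: (p) operates — a current Category 6 Clearance is held. (e) is therefore removed.
No exception applies. The general rule governs.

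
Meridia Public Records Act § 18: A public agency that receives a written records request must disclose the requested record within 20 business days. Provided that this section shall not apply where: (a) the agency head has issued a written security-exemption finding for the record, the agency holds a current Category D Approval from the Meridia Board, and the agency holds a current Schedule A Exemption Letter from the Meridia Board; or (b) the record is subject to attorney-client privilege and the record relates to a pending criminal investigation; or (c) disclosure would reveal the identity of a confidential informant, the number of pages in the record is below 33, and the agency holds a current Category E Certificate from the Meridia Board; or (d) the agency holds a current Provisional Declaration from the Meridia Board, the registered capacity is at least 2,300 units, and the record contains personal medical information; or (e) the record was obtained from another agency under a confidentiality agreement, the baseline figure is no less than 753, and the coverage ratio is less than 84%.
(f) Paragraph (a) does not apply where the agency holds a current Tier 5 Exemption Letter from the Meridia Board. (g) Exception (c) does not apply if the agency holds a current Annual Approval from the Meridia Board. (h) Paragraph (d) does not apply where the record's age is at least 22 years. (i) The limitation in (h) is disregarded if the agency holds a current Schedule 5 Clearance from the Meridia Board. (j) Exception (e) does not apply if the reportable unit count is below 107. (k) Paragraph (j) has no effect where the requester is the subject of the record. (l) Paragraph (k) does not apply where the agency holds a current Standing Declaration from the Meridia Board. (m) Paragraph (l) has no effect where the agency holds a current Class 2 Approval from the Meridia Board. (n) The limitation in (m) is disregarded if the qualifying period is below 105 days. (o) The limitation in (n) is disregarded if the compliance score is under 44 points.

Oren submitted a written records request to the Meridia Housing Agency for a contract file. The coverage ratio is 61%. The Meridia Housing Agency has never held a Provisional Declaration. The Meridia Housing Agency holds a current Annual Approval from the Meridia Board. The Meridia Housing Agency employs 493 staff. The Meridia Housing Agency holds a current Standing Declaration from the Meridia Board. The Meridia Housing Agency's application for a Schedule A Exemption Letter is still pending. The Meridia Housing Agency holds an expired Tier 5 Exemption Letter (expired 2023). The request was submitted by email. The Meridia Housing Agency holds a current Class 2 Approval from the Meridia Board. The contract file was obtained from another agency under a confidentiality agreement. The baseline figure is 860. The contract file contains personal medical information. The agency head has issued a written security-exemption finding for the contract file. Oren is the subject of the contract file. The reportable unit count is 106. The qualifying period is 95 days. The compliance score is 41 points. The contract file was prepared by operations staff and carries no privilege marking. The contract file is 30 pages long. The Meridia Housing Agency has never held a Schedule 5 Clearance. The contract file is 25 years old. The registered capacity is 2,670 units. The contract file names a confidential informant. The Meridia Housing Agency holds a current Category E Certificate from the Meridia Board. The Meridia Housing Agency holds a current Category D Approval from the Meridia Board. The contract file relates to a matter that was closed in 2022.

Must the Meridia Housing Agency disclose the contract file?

Exception (a) fails — the Schedule A Exemption Letter is not current.
Exception (b) does not apply: the contract file carries no privilege marking.
All of (c)'s requirements are met (the contract file names a confidential informant; the number of pages in the record is 30, below the 33 limit; a current Category E Certificate is held). Turning to paragraph (g): (g) is engaged — a current Annual Approval is held. So (c) is unavailable.
Exception (d) fails — the Provisional Declaration is not current.
All of (e)'s requirements are met (the contract file was obtained under a confidentiality agreement; the baseline figure is 860, meeting the 753 threshold; the coverage ratio is 61%, less than the 84% limit). Under paragraphs (j)–(o): (j) would limit (e) — the reportable unit count is 106, below the 107 limit — but (k) sets (j) aside: (k) applies — Oren is the subject of the contract file. (l) operates (a current Standing Declaration is held), but is set aside by (m): (m) is triggered — a current Class 2 Approval is held. (n) is engaged (the qualifying period is 95 days, below the 105 days limit), but is set aside by (o): (o) applies — the compliance score is 41 points, under the 44 points limit. So (e) applies.

No — exception (e) applies; the Meridia Housing Agency is not required to disclose the contract file.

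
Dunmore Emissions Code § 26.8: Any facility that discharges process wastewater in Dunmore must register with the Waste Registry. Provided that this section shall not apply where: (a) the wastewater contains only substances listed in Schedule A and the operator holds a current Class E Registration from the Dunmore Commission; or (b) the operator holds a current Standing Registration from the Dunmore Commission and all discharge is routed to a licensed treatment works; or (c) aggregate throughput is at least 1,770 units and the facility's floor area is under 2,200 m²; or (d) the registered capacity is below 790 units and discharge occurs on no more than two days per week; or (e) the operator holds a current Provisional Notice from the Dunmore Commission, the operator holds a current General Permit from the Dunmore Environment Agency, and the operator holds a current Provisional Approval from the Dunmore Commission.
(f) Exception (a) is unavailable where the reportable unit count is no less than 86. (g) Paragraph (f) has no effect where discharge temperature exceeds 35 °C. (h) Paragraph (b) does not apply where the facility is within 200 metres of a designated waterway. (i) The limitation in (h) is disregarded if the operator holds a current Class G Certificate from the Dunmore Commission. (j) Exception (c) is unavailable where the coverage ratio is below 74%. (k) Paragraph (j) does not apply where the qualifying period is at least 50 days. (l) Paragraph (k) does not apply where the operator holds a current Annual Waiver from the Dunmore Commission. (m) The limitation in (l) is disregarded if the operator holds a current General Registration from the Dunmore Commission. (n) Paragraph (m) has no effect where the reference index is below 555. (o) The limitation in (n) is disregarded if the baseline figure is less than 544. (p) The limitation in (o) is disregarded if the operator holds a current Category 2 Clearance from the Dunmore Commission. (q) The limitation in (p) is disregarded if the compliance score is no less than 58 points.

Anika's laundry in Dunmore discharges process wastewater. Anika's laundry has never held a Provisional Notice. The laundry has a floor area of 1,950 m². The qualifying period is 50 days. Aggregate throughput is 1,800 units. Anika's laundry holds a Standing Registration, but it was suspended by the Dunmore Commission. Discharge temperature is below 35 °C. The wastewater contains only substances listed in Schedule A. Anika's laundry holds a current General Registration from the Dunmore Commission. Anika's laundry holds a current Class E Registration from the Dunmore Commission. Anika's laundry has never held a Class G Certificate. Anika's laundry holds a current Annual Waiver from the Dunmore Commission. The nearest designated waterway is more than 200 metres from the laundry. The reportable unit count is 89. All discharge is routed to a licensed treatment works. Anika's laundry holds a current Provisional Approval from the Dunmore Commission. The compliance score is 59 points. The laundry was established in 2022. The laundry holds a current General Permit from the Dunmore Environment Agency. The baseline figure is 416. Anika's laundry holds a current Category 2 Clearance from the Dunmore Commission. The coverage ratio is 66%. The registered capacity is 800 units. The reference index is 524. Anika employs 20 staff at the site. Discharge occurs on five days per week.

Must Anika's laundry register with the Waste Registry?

No — exception (c) applies; Anika's laundry is not required to register with the Waste Registry.

Exception (a): the wastewater is Schedule-A-only; a current Class E Registration is held — every condition holds. But: (f) applies — the reportable unit count is 89, meeting the 86 threshold. (g) does not operate here (discharge temperature is below 35 °C), so (f) stands. So (a) is unavailable.
Exception (b) requires that the operator holds a current Standing Registration from the Dunmore Commission; but there is no Standing Registration in force, so (b) is unavailable.
Exception (c) is satisfied on its face — aggregate throughput is 1,800 units, meeting the 1,770 units threshold; the facility's floor area is 1,950 m², under the 2,200 m² limit. Considering the limiting provisions: (j) would limit (c) — the coverage ratio is 66%, below the 74% limit — but (k) sets (j) aside: (k) operates — the qualifying period is 50 days, meeting the 50 days threshold. (l) would limit (k) — a current Annual Waiver is held — but (m) sets (l) aside: (m) applies — a current General Registration is held. (n) would limit (m) — the reference index is 524, below the 555 limit — but (o) sets (n) aside: (o) is triggered — the baseline figure is 416, less than the 544 limit. (p) applies (a current Category 2 Clearance is held), but yields to (q): (q) operates against (p): the compliance score is 59 points, meeting the 58 points threshold. Exception (c) stands.
Exception (d) requires that the registered capacity is below 790 units; but the registered capacity is 800 units, not below 790 units, so (d) is unavailable.
Exception (e) requires that the operator holds a current Provisional Notice from the Dunmore Commission; but the Provisional Notice is not current, so (e) is unavailable.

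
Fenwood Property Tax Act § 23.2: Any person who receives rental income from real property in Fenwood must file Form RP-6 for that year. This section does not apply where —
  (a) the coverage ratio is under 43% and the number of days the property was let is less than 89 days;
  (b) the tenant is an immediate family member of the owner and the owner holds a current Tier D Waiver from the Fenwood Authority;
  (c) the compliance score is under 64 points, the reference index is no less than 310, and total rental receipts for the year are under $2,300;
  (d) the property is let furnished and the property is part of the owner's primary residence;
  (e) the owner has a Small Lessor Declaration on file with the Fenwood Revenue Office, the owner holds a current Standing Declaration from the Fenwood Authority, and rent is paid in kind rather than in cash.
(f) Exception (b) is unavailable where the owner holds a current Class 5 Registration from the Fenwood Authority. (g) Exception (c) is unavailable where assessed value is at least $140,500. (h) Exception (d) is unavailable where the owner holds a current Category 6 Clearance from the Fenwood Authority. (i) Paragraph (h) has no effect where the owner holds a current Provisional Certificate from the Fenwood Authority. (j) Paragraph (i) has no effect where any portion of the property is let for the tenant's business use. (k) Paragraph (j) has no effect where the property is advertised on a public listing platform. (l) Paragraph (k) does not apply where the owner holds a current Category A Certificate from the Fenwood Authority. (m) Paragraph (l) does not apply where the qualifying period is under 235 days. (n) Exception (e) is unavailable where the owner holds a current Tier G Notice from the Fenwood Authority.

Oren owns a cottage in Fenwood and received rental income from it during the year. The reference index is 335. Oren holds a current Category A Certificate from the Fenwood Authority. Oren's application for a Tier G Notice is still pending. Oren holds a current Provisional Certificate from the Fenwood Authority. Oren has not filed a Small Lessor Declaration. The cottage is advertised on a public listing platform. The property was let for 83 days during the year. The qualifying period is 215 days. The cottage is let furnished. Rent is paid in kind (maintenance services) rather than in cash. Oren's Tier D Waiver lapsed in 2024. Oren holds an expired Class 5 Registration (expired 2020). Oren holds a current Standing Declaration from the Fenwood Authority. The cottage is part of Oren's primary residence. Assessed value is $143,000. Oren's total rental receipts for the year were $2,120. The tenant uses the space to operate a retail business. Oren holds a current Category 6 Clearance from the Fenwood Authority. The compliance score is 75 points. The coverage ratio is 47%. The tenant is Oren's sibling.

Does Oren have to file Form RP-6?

No — exception (d) applies; Oren is not required to file Form RP-6.

Exception (a) requires that the coverage ratio is under 43%; but the coverage ratio is 47%, not under 43%, so (a) is unavailable.
Exception (b) requires that the owner holds a current Tier D Waiver from the Fenwood Authority; but the Tier D Waiver is not current, so (b) is unavailable.
Exception (c) fails — the compliance score is 75 points, not under 64 points.
Exception (d): the property is let furnished; the cottage is part of the primary residence — every condition holds. Under paragraphs (h)–(m): (h) would limit (d) — a current Category 6 Clearance is held — but (i) sets (h) aside: (i) operates against (h): a current Provisional Certificate is held. (j) is engaged (the space is let for business use), but is displaced by (k): (k) operates against (j): the property is publicly advertised. (l) would limit (k) — a current Category A Certificate is held — but (m) sets (l) aside: (m) operates — the qualifying period is 215 days, under the 235 days limit. So (d) applies.
Exception (e) does not apply: no Small Lessor Declaration is on file.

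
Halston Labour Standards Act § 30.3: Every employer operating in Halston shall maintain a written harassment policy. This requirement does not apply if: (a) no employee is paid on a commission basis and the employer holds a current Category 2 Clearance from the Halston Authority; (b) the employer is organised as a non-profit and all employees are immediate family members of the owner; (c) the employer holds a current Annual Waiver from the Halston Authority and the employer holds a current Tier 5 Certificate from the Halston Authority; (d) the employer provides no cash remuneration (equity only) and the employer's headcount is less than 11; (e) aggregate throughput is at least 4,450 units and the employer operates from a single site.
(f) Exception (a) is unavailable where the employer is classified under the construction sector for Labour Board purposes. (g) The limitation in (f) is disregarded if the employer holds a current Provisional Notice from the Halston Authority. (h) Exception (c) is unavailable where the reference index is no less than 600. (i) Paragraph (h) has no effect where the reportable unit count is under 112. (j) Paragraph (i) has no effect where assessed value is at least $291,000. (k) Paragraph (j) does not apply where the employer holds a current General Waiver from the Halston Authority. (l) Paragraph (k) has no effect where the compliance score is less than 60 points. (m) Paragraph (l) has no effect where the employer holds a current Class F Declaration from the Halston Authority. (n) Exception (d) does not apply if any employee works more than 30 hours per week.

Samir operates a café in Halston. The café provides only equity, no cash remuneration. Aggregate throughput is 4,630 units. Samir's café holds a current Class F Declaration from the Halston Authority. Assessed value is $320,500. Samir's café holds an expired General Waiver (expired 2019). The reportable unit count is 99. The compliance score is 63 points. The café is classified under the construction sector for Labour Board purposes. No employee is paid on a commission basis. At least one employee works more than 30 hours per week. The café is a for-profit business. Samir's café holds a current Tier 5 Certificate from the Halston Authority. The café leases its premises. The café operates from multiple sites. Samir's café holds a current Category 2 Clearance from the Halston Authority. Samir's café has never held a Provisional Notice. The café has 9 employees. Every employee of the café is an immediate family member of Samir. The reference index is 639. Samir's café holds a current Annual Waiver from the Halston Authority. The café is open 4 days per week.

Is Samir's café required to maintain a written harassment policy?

Exception (a) is satisfied on its face — no employee is paid on commission; a current Category 2 Clearance is held. Turning to paragraphs (f)–(g): (f) is engaged — the café is classified under the construction sector. (g) does not operate here (the Provisional Notice is not current), so (f) stands. So (a) is unavailable.
Exception (b) does not apply: the employer is for-profit.
Exception (c) is satisfied on its face — a current Annual Waiver is held; a current Tier 5 Certificate is held. But applying paragraphs (h)–(m): (h) operates against (c): the reference index is 639, meeting the 600 threshold. (i) is engaged (the reportable unit count is 99, under the 112 limit), but is displaced by (j): (j) applies — assessed value is $320,500, meeting the $291,000 threshold. (k), which would lift (j), does not operate here — the General Waiver is not current. So (c) is unavailable.
Exception (d)'s conditions are all satisfied: remuneration is equity-only; the employer's headcount is 9, less than the 11 limit. But applying paragraph (n): (n) operates against (d): at least one employee exceeds 30 hours/week. So (d) is unavailable.
Exception (e) requires that the employer operates from a single site; but the employer operates from multiple sites, so (e) is unavailable.
No exception is made out. Samir's café falls within the general rule.

Yes — Samir's café must maintain a written harassment policy.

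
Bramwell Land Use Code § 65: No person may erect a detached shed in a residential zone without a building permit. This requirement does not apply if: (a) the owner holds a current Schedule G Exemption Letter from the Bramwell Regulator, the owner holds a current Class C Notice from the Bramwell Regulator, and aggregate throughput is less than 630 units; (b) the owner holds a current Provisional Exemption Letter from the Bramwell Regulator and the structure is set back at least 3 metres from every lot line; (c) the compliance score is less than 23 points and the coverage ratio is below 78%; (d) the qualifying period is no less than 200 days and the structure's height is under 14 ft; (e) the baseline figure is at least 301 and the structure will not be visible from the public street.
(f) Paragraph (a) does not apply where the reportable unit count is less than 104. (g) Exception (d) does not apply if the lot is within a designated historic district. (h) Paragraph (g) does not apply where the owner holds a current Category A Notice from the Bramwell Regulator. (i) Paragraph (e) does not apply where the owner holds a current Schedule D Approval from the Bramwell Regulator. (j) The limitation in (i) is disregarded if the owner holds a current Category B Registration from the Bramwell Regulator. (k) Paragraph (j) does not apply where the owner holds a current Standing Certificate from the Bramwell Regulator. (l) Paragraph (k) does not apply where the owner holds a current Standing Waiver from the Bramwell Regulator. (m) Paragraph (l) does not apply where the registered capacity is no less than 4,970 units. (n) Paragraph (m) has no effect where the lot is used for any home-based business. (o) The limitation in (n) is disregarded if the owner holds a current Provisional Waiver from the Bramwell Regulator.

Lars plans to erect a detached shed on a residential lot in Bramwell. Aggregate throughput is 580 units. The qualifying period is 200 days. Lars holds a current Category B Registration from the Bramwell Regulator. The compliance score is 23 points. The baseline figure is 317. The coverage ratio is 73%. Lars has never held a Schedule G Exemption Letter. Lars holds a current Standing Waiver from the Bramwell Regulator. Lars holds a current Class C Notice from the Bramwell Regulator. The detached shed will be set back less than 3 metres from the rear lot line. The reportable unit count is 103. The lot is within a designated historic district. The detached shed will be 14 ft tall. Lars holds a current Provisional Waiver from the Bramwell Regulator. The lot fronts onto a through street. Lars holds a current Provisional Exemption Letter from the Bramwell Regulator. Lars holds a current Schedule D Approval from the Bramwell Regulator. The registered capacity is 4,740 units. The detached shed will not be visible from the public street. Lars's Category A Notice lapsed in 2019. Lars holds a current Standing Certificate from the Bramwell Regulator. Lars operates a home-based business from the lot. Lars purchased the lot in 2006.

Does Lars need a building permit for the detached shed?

Exception (a) requires that the owner holds a current Schedule G Exemption Letter from the Bramwell Regulator; but no current Schedule G Exemption Letter is held, so (a) is unavailable.
Exception (b) requires that the structure is set back at least 3 metres from every lot line; but the rear setback is under 3 m, so (b) is unavailable.
Exception (c) fails — the compliance score is 23 points, not less than 23 points.
Exception (d) fails — the structure's height is 14 ft, not under 14 ft.
All of (e)'s requirements are met (the baseline figure is 317, meeting the 301 threshold; the structure will not be visible from the street). Considering the limiting provisions: (i) is engaged (a current Schedule D Approval is held), but is itself disapplied by (j): (j) operates against (i): a current Category B Registration is held. (k) applies (a current Standing Certificate is held), but is displaced by (l): (l) is engaged — a current Standing Waiver is held. (m), which would lift (l), is not triggered — the registered capacity is 4,740 units, short of 4,970 units. Exception (e) stands.

No — exception (e) applies; Lars does not need a building permit.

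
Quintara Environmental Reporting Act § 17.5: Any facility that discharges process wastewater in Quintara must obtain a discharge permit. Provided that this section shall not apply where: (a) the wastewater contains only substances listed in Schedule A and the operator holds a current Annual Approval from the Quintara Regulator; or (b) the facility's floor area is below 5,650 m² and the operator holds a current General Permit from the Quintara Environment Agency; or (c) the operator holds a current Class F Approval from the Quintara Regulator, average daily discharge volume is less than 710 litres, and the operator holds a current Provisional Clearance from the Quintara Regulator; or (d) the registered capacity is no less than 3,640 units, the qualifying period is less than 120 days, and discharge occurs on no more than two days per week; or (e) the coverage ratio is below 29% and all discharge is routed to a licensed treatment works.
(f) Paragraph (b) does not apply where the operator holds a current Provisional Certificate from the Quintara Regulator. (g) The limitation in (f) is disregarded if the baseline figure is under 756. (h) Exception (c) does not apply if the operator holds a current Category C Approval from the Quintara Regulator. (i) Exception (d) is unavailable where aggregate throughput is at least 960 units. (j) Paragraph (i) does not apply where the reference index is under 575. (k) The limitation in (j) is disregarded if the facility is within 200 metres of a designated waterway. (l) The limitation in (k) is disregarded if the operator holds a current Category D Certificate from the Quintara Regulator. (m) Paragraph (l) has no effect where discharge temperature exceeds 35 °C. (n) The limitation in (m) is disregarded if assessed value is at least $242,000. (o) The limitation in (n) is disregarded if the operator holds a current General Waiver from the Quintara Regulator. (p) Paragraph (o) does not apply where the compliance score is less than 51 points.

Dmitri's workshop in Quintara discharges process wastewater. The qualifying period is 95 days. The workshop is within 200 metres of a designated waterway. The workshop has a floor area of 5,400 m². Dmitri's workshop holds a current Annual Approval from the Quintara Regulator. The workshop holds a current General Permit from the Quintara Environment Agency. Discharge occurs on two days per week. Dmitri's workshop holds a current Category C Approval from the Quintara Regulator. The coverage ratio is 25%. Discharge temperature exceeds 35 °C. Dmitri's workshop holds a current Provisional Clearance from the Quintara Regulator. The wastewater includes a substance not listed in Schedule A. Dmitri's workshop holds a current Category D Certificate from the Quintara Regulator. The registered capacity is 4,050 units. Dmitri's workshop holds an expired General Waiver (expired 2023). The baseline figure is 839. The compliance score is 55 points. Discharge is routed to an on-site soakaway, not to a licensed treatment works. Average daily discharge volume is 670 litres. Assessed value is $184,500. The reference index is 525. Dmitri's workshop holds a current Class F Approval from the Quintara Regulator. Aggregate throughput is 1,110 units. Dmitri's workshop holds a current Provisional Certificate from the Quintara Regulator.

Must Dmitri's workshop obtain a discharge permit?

Yes — Dmitri's workshop must obtain a discharge permit.

Exception (a) does not apply: the wastewater includes a non-Schedule-A substance.
Exception (b)'s conditions are all satisfied: the facility's floor area is 5,400 m², below the 5,650 m² limit; a current General Permit is held. Turning to paragraphs (f)–(g): (f) is triggered — a current Provisional Certificate is held. (g) is inapplicable (the baseline figure is 839, not under 756), so (f) stands. (b) is therefore removed.
Exception (c)'s conditions are all satisfied: a current Class F Approval is held; average daily discharge volume is 670 litres, less than the 710 litres limit; a current Provisional Clearance is held. But: (h) is engaged — a current Category C Approval is held. So (c) is unavailable.
Exception (d) is satisfied on its face — the registered capacity is 4,050 units, meeting the 3,640 units threshold; the qualifying period is 95 days, less than the 120 days limit; discharge occurs on no more than two days per week. However, paragraphs (i)–(p) must be considered: (i) operates against (d): aggregate throughput is 1,110 units, meeting the 960 units threshold. (j) is engaged (the reference index is 525, under the 575 limit), but is displaced by (k): (k) is triggered — the workshop is within 200 m of a designated waterway. (l) would limit (k) — a current Category D Certificate is held — but (m) sets (l) aside: (m) operates — discharge temperature exceeds 35 °C. (n) is inapplicable (assessed value is $184,500, short of $242,000), so (m) stands. (d) is therefore removed.
Exception (e) does not apply: discharge is not routed to a licensed treatment works.
No exception is made out. Dmitri's workshop falls within the general rule.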